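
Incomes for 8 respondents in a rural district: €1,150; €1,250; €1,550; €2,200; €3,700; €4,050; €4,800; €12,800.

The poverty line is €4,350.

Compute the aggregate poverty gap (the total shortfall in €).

Incomes under z: €1,150, €1,250, €1,550, €2,200, €3,700, €4,050 (q = 6 of N = 8).
Individual gaps: 4350−1150 = 3200; 4350−1250 = 3100; 4350−1550 = 2800; 4350−2200 = 2150; 4350−3700 = 650; 4350−4050 = 300.
Aggregate gap = €12,200.

€12,200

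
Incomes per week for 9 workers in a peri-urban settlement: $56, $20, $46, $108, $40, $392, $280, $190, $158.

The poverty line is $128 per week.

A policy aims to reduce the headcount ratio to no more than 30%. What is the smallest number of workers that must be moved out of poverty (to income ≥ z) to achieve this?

5 of the 9 workers are poor, so H = 5/9 = 0.556.
A headcount ratio of at most 30% allows at most ⌊0.30 × 9⌋ = 2 poor workers.
So at least 5 − 2 = 3 must be lifted.

3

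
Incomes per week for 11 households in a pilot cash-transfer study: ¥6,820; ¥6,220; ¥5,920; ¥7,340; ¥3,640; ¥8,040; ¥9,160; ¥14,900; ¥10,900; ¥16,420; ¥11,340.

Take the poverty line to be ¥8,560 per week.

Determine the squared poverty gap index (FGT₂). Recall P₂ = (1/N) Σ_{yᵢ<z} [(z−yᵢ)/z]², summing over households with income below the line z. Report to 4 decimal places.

0.0514

Below the line: ¥3,640, ¥5,920, ¥6,220, ¥6,820, ¥7,340, ¥8,040 (q = 6 of N = 11).
Normalized shortfalls: (8560−3640)/8560 = 0.5748; (8560−5920)/8560 = 0.3084; (8560−6220)/8560 = 0.2734; (8560−6820)/8560 = 0.2033; (8560−7340)/8560 = 0.1425; (8560−8040)/8560 = 0.0607.
Squared: 0.3304; 0.0951; 0.0747; 0.0413; 0.0203; 0.0037.
Sum = 0.565524; P₂ = 0.565524 / 11 = 0.0514.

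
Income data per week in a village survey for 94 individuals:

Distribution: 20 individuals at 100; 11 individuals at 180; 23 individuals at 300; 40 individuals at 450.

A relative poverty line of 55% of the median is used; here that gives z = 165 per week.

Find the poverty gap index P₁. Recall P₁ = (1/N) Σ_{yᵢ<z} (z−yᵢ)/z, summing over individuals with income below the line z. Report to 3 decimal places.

0.084

Below z: 20×100 (q = 20 of N = 94).
Relative gaps: (165−100)/165 = 0.3939 (×20).
Sum of shortfalls = 7.878788; P₁ averages over all N: 7.878788 / 94 = 0.084.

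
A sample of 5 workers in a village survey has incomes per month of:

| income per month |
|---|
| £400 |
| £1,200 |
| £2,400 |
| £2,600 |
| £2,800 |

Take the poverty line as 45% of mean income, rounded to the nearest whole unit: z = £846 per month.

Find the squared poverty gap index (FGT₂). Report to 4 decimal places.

0.0556

Incomes under z: £400 (q = 1 of N = 5).
Normalized shortfalls: (846−400)/846 = 0.5272.
Squared: 0.2779.
Sum = 0.277926; P₂ = 0.277926 / 5 = 0.0556.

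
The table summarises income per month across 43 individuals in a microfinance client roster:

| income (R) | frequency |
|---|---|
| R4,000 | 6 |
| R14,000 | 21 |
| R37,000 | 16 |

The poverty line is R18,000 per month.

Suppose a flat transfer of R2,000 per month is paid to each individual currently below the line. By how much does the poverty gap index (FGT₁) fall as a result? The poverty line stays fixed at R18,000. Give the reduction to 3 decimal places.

0.070

Before: below the line — 6×R4,000, 21×R14,000; poverty gap index (FGT₁) = 0.21705.
After the R2,000 transfer: below the line — 6×R6,000, 21×R16,000; poverty gap index (FGT₁) = 0.14729.
Reduction = 0.21705 − 0.14729 = 0.070.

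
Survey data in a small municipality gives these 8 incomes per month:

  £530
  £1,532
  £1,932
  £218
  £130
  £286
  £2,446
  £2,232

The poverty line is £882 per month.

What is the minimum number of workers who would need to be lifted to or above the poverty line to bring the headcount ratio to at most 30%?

2

4 of the 8 workers are poor, so H = 4/8 = 0.500.
A headcount ratio of at most 30% allows at most ⌊0.30 × 8⌋ = 2 poor workers.
So at least 4 − 2 = 2 must be lifted.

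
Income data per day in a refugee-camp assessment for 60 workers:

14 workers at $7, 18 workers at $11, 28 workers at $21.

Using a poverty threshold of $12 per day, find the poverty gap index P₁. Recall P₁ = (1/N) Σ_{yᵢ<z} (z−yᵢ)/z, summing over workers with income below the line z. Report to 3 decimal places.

Poor units: 14×$7, 18×$11 (q = 32 of N = 60).
Shortfall ratios: (12−7)/12 = 0.4167 (×14); (12−11)/12 = 0.0833 (×18).
Σ = 7.333333. Dividing by the full population N = 60 gives P₁ = 0.122.

0.122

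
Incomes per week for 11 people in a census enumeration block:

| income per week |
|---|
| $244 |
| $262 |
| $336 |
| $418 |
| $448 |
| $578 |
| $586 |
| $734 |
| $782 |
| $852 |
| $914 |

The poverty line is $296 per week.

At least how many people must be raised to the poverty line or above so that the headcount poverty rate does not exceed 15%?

1

2 of the 11 people are poor, so H = 2/11 = 0.182.
A headcount ratio of at most 15% allows at most ⌊0.15 × 11⌋ = 1 poor people.
So at least 2 − 1 = 1 must be lifted.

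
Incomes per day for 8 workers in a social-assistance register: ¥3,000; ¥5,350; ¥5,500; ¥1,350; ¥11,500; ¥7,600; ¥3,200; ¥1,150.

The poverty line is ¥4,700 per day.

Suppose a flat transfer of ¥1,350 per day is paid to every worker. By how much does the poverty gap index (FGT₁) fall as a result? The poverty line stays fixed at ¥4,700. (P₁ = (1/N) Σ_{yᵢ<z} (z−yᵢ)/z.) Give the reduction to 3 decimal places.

Before: below the line — ¥1,150, ¥1,350, ¥3,000, ¥3,200; poverty gap index (FGT₁) = 0.26862.
After the ¥1,350 transfer: below the line — ¥2,500, ¥2,700, ¥4,350, ¥4,550; poverty gap index (FGT₁) = 0.12500.
Reduction = 0.26862 − 0.12500 = 0.144.

0.144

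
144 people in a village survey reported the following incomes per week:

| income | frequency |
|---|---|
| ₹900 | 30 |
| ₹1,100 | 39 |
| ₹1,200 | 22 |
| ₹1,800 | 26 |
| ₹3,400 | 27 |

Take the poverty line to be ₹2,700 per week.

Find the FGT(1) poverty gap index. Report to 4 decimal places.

Below z: 30×₹900, 39×₹1,100, 22×₹1,200, 26×₹1,800 (q = 117 of N = 144).
Gap ratios (z−y)/z: (2700−900)/2700 = 0.6667 (×30); (2700−1100)/2700 = 0.5926 (×39); (2700−1200)/2700 = 0.5556 (×22); (2700−1800)/2700 = 0.3333 (×26).
Sum of shortfalls = 64.000000; P₁ averages over all N: 64.000000 / 144 = 0.4444.

0.4444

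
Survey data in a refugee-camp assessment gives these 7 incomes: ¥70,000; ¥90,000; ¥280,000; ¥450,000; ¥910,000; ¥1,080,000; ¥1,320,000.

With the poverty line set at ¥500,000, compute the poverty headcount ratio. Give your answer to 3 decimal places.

4 of the 7 households have income below ¥500,000.
H = 4/7 = 0.571.

0.571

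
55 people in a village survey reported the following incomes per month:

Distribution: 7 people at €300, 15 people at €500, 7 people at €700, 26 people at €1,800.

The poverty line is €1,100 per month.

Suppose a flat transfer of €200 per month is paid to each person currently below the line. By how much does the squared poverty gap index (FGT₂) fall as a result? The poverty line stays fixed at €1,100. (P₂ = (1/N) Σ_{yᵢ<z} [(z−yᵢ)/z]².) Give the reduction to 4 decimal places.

0.0872

Before: below the line — 7×€300, 15×€500, 7×€700; squared poverty gap index (FGT₂) = 0.165289.
After the €200 transfer: below the line — 7×€500, 15×€700, 7×€900; squared poverty gap index (FGT₂) = 0.078137.
Reduction = 0.165289 − 0.078137 = 0.0872.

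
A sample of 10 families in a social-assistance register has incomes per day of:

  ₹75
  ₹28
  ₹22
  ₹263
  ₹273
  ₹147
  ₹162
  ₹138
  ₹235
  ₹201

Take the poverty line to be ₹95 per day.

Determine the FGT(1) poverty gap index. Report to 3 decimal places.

Below z: ₹22, ₹28, ₹75 (q = 3 of N = 10).
Normalized shortfalls: (95−22)/95 = 0.7684; (95−28)/95 = 0.7053; (95−75)/95 = 0.2105.
Sum of shortfalls = 1.684211; P₁ averages over all N: 1.684211 / 10 = 0.168.

0.168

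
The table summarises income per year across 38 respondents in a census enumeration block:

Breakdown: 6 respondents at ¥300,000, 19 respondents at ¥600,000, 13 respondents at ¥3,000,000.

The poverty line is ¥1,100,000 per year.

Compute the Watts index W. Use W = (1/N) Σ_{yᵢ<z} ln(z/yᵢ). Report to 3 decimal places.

Below the line: 6×¥300,000, 19×¥600,000 (q = 25 of N = 38).
Log gaps: ln(1100000/300000) = 1.2993 (×6); ln(1100000/600000) = 0.6061 (×19).
W = 19.312278 / 38 = 0.508.

0.508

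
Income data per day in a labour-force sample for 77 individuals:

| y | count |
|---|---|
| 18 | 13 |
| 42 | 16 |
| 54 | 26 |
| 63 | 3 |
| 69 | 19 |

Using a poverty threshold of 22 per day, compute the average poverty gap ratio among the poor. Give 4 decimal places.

0.1818

Below the line: 13×18 (q = 13 of N = 77).
Relative gaps: 0.1818 (×13); sum = 2.363636.
The income-gap ratio divides by q (the poor only): 2.363636 / 13 = 0.1818.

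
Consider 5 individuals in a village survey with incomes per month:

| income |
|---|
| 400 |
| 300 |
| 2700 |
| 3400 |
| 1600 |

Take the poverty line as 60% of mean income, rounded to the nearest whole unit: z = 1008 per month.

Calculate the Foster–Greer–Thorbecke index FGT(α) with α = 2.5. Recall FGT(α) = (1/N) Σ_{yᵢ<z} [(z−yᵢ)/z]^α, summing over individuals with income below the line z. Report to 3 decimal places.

0.139

Below the line: 300, 400 (q = 2 of N = 5).
Shortfall ratios: (1008−300)/1008 = 0.7024; (1008−400)/1008 = 0.6032.
Raised to α = 2.5: 0.41346; 0.28256.
Sum = 0.696016; FGT(2.5) = 0.696016 / 5 = 0.139.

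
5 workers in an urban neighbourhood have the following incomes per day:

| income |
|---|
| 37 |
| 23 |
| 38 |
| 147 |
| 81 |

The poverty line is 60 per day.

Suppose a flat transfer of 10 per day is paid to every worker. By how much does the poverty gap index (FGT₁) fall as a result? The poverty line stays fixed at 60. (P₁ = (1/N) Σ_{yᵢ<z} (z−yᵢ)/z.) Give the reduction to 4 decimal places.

0.1000

Before: below the line — 23, 37, 38; poverty gap index (FGT₁) = 0.273333.
After the 10 transfer: below the line — 33, 47, 48; poverty gap index (FGT₁) = 0.173333.
Reduction = 0.273333 − 0.173333 = 0.1000.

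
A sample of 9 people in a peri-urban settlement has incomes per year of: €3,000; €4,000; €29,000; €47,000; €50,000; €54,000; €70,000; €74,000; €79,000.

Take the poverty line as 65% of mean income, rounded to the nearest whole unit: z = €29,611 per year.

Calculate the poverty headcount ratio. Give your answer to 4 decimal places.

3 of the 9 people have income below €29,611.
H = 3/9 = 0.3333.

0.3333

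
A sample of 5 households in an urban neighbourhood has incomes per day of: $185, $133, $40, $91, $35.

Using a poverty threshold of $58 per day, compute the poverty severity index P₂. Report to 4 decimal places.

0.0507

Poor units: $35, $40 (q = 2 of N = 5).
Relative gaps: (58−35)/58 = 0.3966; (58−40)/58 = 0.3103.
Squared: 0.1573; 0.0963.
Sum = 0.253567; P₂ = 0.253567 / 5 = 0.0507.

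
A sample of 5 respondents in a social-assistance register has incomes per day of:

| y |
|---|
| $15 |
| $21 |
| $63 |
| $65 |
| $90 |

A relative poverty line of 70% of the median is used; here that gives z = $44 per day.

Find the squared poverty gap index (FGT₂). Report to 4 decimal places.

0.1415

Below z: $15, $21 (q = 2 of N = 5).
Gap ratios (z−y)/z: (44−15)/44 = 0.6591; (44−21)/44 = 0.5227.
Squared: 0.4344; 0.2732.
Sum = 0.707645; P₂ = 0.707645 / 5 = 0.1415.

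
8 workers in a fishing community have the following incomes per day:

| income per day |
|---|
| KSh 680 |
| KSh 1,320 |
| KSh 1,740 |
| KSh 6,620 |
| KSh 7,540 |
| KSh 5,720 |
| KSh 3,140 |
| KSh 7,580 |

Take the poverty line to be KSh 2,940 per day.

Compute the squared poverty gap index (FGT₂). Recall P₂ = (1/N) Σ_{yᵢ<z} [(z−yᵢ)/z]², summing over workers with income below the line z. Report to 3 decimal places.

Incomes under z: KSh 680, KSh 1,320, KSh 1,740 (q = 3 of N = 8).
Relative gaps: (2940−680)/2940 = 0.7687; (2940−1320)/2940 = 0.5510; (2940−1740)/2940 = 0.4082.
Squared: 0.5909; 0.3036; 0.1666.
Sum = 1.061132; P₂ = 1.061132 / 8 = 0.133.

0.133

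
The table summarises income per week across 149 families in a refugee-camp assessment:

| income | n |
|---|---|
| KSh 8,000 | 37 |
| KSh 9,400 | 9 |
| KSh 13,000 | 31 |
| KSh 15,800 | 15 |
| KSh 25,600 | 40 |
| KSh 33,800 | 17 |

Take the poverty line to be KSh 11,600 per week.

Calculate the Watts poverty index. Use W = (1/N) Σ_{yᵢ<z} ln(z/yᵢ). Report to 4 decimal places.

Below the line: 37×KSh 8,000, 9×KSh 9,400 (q = 46 of N = 149).
Log gaps: ln(11600/8000) = 0.3716 (×37); ln(11600/9400) = 0.2103 (×9).
W = 15.640510 / 149 = 0.1050.

0.1050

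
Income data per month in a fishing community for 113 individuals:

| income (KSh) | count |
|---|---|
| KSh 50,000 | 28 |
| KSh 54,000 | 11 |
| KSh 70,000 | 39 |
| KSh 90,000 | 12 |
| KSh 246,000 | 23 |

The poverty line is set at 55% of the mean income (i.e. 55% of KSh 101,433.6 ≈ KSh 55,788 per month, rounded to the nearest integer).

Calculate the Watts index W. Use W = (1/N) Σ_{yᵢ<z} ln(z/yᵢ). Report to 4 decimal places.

Below z: 28×KSh 50,000, 11×KSh 54,000 (q = 39 of N = 113).
Log gaps: ln(55788/50000) = 0.1095 (×28); ln(55788/54000) = 0.0326 (×11).
W = 3.425324 / 113 = 0.0303.

0.0303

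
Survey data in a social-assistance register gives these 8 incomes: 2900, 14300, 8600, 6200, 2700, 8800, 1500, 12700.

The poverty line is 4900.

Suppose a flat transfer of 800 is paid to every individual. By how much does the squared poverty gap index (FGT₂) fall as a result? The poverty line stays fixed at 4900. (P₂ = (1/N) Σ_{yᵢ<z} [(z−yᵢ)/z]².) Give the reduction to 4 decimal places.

0.0533

Before: below the line — 1500, 2700, 2900; squared poverty gap index (FGT₂) = 0.106206.
After the 800 transfer: below the line — 2300, 3500, 3700; squared poverty gap index (FGT₂) = 0.052895.
Reduction = 0.106206 − 0.052895 = 0.0533.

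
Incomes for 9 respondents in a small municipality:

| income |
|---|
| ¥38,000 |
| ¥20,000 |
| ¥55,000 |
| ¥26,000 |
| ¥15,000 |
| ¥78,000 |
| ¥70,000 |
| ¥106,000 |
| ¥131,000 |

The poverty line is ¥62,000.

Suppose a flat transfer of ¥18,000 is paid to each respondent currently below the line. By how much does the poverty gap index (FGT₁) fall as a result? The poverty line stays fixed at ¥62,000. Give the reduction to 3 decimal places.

Before: below the line — ¥15,000, ¥20,000, ¥26,000, ¥38,000, ¥55,000; poverty gap index (FGT₁) = 0.27957.
After the ¥18,000 transfer: below the line — ¥33,000, ¥38,000, ¥44,000, ¥56,000; poverty gap index (FGT₁) = 0.13799.
Reduction = 0.27957 − 0.13799 = 0.142.

0.142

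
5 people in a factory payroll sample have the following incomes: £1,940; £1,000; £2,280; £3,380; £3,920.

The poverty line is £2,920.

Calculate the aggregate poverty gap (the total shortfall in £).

Below z: £1,000, £1,940, £2,280 (q = 3 of N = 5).
Individual gaps: 2920−1000 = 1920; 2920−1940 = 980; 2920−2280 = 640.
Aggregate gap = £3,540.

£3,540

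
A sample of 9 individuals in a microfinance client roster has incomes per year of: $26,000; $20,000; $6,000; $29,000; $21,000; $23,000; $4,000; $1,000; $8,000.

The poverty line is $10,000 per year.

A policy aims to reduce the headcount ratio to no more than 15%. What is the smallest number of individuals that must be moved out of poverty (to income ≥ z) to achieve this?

Currently q = 4 of N = 9 are below the line (H = 0.444).
A headcount ratio of at most 15% allows at most ⌊0.15 × 9⌋ = 1 poor individuals.
So at least 4 − 1 = 3 must be lifted.

3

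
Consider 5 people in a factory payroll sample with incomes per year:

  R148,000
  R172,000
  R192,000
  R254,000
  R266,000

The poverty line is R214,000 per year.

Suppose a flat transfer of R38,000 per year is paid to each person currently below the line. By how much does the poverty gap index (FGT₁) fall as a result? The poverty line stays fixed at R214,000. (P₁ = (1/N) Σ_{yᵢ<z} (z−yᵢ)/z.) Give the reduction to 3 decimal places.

Before: below the line — R148,000, R172,000, R192,000; poverty gap index (FGT₁) = 0.12150.
After the R38,000 transfer: below the line — R186,000, R210,000; poverty gap index (FGT₁) = 0.02991.
Reduction = 0.12150 − 0.02991 = 0.092.

0.092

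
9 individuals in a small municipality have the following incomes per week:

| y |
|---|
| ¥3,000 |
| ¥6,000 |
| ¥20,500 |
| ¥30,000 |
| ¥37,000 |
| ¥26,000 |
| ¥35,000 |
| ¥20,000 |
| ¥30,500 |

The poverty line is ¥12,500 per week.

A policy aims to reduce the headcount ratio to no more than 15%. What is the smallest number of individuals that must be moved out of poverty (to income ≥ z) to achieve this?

Currently q = 2 of N = 9 are below the line (H = 0.222).
A headcount ratio of at most 15% allows at most ⌊0.15 × 9⌋ = 1 poor individuals.
So at least 2 − 1 = 1 must be lifted.

1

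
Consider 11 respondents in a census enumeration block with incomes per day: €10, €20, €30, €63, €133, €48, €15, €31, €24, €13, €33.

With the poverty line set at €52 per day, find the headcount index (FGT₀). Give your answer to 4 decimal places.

0.8182

9 of the 11 respondents have income below €52.
H = 9/11 = 0.8182.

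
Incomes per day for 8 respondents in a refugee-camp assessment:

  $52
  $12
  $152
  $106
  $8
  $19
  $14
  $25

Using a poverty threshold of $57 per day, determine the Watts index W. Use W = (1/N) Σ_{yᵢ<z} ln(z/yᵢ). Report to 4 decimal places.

Poor units: $8, $12, $14, $19, $25, $52 (q = 6 of N = 8).
ln(z/y) terms: ln(57/8) = 1.9636; ln(57/12) = 1.5581; ln(57/14) = 1.4040; ln(57/19) = 1.0986; ln(57/25) = 0.8242; ln(57/52) = 0.0918.
W = 6.940344 / 8 = 0.8675.

0.8675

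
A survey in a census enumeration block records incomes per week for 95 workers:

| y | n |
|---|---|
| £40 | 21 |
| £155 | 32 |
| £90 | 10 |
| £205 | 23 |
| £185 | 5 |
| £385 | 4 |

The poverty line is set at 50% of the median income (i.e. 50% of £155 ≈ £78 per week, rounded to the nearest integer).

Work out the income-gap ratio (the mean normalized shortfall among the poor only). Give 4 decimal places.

0.4872

Below the line: 21×£40 (q = 21 of N = 95).
Shortfall ratios (z−y)/z: 0.4872 (×21); sum = 10.230769.
I averages over the q = 21 poor units only: 10.230769 / 21 = 0.4872.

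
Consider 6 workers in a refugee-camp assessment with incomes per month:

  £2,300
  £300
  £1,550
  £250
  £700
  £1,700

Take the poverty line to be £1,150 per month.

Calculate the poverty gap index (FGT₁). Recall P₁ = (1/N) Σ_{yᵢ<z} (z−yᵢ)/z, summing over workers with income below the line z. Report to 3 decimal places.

0.319

Below the line: £250, £300, £700 (q = 3 of N = 6).
Gap ratios (z−y)/z: (1150−250)/1150 = 0.7826; (1150−300)/1150 = 0.7391; (1150−700)/1150 = 0.3913.
Σ = 1.913043. Dividing by the full population N = 6 gives P₁ = 0.319.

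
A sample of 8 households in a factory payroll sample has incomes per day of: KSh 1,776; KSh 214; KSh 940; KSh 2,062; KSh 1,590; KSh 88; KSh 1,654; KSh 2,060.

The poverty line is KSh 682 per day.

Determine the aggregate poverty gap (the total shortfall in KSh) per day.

Below the line: KSh 88, KSh 214 (q = 2 of N = 8).
Individual gaps: 682−88 = 594; 682−214 = 468.
Aggregate gap = KSh 1,062.

KSh 1,062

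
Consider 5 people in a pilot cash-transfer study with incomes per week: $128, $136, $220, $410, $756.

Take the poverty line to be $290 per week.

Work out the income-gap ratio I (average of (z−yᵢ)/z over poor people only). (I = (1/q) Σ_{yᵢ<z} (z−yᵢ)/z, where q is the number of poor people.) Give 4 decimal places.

0.4437

Below z: $128, $136, $220 (q = 3 of N = 5).
Relative gaps: 0.5586, 0.5310, 0.2414; sum = 1.331034.
The income-gap ratio divides by q (the poor only): 1.331034 / 3 = 0.4437.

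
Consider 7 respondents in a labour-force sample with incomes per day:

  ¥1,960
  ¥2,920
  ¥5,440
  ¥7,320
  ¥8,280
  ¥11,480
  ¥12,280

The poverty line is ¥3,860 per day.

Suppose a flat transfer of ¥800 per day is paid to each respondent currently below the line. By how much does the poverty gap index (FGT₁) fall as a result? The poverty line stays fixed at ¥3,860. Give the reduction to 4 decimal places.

Before: below the line — ¥1,960, ¥2,920; poverty gap index (FGT₁) = 0.105107.
After the ¥800 transfer: below the line — ¥2,760, ¥3,720; poverty gap index (FGT₁) = 0.045892.
Reduction = 0.105107 − 0.045892 = 0.0592.

0.0592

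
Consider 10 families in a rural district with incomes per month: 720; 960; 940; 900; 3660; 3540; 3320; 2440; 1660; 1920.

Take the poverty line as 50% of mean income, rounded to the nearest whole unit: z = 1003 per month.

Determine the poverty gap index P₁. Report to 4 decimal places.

Below the line: 720, 900, 940, 960 (q = 4 of N = 10).
Relative gaps: (1003−720)/1003 = 0.2822; (1003−900)/1003 = 0.1027; (1003−940)/1003 = 0.0628; (1003−960)/1003 = 0.0429.
Σ = 0.490528. Dividing by the full population N = 10 gives P₁ = 0.0491.

0.0491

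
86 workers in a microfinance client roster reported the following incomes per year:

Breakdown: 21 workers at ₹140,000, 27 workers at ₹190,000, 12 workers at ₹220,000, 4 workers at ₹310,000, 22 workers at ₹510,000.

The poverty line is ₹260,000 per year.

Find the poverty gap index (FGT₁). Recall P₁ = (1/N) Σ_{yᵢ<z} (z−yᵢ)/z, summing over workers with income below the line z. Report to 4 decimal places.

0.2187

Below z: 21×₹140,000, 27×₹190,000, 12×₹220,000 (q = 60 of N = 86).
Gap ratios (z−y)/z: (260000−140000)/260000 = 0.4615 (×21); (260000−190000)/260000 = 0.2692 (×27); (260000−220000)/260000 = 0.1538 (×12).
Sum of shortfalls = 18.807692; P₁ averages over all N: 18.807692 / 86 = 0.2187.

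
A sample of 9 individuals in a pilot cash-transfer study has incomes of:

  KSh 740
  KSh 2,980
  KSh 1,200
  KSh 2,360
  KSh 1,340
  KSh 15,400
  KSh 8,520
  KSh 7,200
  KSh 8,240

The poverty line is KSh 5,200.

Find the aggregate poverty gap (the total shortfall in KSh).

Incomes under z: KSh 740, KSh 1,200, KSh 1,340, KSh 2,360, KSh 2,980 (q = 5 of N = 9).
Individual gaps: 5200−740 = 4460; 5200−1200 = 4000; 5200−1340 = 3860; 5200−2360 = 2840; 5200−2980 = 2220.
Aggregate gap = KSh 17,380.

KSh 17,380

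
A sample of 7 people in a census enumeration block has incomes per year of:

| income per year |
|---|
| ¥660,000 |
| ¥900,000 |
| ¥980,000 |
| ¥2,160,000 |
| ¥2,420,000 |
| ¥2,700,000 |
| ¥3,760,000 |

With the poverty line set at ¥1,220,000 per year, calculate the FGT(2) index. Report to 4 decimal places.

0.0455

Below the line: ¥660,000, ¥900,000, ¥980,000 (q = 3 of N = 7).
Normalized shortfalls: (1220000−660000)/1220000 = 0.4590; (1220000−900000)/1220000 = 0.2623; (1220000−980000)/1220000 = 0.1967.
Squared: 0.2107; 0.0688; 0.0387.
Sum = 0.318194; P₂ = 0.318194 / 7 = 0.0455.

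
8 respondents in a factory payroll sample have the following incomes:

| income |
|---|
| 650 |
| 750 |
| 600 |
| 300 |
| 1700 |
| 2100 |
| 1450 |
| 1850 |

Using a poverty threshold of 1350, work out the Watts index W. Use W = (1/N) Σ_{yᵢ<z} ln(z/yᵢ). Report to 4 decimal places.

0.4542

Below z: 300, 600, 650, 750 (q = 4 of N = 8).
ln(z/y) terms: ln(1350/300) = 1.5041; ln(1350/600) = 0.8109; ln(1350/650) = 0.7309; ln(1350/750) = 0.5878.
W = 3.633682 / 8 = 0.4542.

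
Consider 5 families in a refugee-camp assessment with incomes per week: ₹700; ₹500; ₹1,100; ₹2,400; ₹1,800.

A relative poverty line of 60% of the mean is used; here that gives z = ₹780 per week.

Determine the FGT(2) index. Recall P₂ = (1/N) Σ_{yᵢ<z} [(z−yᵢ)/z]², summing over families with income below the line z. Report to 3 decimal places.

Poor units: ₹500, ₹700 (q = 2 of N = 5).
Shortfall ratios: (780−500)/780 = 0.3590; (780−700)/780 = 0.1026.
Squared: 0.1289; 0.0105.
Sum = 0.139382; P₂ = 0.139382 / 5 = 0.028.

0.028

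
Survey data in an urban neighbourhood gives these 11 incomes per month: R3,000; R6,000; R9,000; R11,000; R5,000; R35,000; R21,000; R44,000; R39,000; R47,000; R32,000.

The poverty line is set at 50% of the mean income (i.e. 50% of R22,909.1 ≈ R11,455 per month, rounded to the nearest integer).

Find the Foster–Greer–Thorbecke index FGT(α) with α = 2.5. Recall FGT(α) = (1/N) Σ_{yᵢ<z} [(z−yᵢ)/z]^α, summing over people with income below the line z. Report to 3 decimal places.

Below the line: R3,000, R5,000, R6,000, R9,000, R11,000 (q = 5 of N = 11).
Relative gaps: (11455−3000)/11455 = 0.7381; (11455−5000)/11455 = 0.5635; (11455−6000)/11455 = 0.4762; (11455−9000)/11455 = 0.2143; (11455−11000)/11455 = 0.0397.
Raised to α = 2.5: 0.46805; 0.23837; 0.15649; 0.02126; 0.00031.
Sum = 0.884498; FGT(2.5) = 0.884498 / 11 = 0.080.

0.080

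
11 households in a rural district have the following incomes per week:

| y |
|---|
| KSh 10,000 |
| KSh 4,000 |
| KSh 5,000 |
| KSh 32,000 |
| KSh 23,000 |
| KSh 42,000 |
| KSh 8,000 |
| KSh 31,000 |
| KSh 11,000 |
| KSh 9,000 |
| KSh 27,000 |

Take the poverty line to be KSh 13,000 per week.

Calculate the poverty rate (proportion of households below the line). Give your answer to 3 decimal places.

6 of the 11 households have income below KSh 13,000.
H = 6/11 = 0.545.

0.545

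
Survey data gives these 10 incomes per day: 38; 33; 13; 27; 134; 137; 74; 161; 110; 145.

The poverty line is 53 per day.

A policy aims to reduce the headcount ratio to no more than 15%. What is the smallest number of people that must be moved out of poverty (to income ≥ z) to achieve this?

Currently q = 4 of N = 10 are below the line (H = 0.400).
A headcount ratio of at most 15% allows at most ⌊0.15 × 10⌋ = 1 poor people.
So at least 4 − 1 = 3 must be lifted.

3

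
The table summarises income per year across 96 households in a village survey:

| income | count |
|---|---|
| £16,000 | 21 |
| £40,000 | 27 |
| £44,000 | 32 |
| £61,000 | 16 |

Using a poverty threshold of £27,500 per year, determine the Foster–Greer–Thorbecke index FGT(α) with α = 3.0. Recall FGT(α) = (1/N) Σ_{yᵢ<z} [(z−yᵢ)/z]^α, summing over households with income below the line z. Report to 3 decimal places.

Below the line: 21×£16,000 (q = 21 of N = 96).
Normalized shortfalls: (27500−16000)/27500 = 0.4182 (×21).
Raised to α = 3.0: 0.07313 (×21).
Sum = 1.535730; FGT(3.0) = 1.535730 / 96 = 0.016.

0.016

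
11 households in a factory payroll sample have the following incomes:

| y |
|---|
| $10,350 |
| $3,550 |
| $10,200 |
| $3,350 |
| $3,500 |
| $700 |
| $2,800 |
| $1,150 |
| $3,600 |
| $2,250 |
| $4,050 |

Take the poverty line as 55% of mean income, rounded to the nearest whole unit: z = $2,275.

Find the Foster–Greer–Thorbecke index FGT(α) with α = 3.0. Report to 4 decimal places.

Below the line: $700, $1,150, $2,250 (q = 3 of N = 11).
Gap ratios (z−y)/z: (2275−700)/2275 = 0.6923; (2275−1150)/2275 = 0.4945; (2275−2250)/2275 = 0.0110.
Raised to α = 3.0: 0.33182; 0.12092; 0.00000.
Sum = 0.452742; FGT(3.0) = 0.452742 / 11 = 0.0412.

0.0412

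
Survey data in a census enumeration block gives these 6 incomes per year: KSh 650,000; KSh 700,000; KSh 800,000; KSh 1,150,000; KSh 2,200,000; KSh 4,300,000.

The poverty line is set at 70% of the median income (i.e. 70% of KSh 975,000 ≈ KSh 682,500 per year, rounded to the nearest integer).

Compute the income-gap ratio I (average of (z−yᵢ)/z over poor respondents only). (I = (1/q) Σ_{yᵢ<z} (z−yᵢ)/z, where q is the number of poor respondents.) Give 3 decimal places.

0.048

Below the line: KSh 650,000 (q = 1 of N = 6).
Shortfall ratios (z−y)/z: 0.0476; sum = 0.047619.
I averages over the q = 1 poor units only: 0.047619 / 1 = 0.048.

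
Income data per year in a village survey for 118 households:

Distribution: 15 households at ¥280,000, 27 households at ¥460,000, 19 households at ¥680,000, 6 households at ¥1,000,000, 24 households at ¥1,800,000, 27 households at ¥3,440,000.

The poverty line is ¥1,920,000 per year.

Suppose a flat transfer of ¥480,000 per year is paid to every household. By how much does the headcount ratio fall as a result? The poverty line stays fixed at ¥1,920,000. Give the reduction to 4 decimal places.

0.2034

Before: below the line — 15×¥280,000, 27×¥460,000, 19×¥680,000, 6×¥1,000,000, 24×¥1,800,000; headcount ratio = 0.771186.
After the ¥480,000 transfer: below the line — 15×¥760,000, 27×¥940,000, 19×¥1,160,000, 6×¥1,480,000; headcount ratio = 0.567797.
Reduction = 0.771186 − 0.567797 = 0.2034.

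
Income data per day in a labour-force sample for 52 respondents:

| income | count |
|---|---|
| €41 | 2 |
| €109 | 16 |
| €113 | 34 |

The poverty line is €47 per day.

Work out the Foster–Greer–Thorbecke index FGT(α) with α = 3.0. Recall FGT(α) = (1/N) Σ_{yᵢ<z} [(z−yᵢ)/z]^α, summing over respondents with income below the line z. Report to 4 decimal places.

0.0001

Incomes under z: 2×€41 (q = 2 of N = 52).
Shortfall ratios: (47−41)/47 = 0.1277 (×2).
Raised to α = 3.0: 0.00208 (×2).
Sum = 0.004161; FGT(3.0) = 0.004161 / 52 = 0.0001.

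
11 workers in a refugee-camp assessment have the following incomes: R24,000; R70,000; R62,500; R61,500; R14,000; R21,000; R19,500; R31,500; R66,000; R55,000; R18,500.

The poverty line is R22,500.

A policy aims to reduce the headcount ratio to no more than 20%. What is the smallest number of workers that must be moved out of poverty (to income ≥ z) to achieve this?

Currently q = 4 of N = 11 are below the line (H = 0.364).
A headcount ratio of at most 20% allows at most ⌊0.20 × 11⌋ = 2 poor workers.
So at least 4 − 2 = 2 must be lifted.

2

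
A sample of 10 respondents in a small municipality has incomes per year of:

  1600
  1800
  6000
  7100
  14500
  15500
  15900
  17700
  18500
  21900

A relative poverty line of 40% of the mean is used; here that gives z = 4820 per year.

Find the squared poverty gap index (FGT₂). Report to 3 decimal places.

Incomes under z: 1600, 1800 (q = 2 of N = 10).
Normalized shortfalls: (4820−1600)/4820 = 0.6680; (4820−1800)/4820 = 0.6266.
Squared: 0.4463; 0.3926.
Sum = 0.838863; P₂ = 0.838863 / 10 = 0.084.

0.084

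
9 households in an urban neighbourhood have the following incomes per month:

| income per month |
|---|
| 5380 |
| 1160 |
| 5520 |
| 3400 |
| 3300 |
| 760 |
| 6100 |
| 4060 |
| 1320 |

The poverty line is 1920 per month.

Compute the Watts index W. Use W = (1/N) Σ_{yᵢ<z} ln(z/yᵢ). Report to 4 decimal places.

Below the line: 760, 1160, 1320 (q = 3 of N = 9).
ln(z/y) terms: ln(1920/760) = 0.9268; ln(1920/1160) = 0.5039; ln(1920/1320) = 0.3747.
W = 1.805361 / 9 = 0.2006.

0.2006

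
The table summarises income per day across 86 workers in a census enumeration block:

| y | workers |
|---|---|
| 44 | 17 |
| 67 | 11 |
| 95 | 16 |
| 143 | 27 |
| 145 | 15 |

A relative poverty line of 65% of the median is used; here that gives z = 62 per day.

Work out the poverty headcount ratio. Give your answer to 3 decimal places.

17 of the 86 workers have income below 62.
H = 17/86 = 0.198.

0.198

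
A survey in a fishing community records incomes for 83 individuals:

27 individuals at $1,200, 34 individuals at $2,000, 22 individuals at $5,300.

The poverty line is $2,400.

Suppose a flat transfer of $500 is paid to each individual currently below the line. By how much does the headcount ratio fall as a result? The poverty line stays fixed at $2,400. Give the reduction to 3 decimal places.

0.410

Before: below the line — 27×$1,200, 34×$2,000; headcount ratio = 0.73494.
After the $500 transfer: below the line — 27×$1,700; headcount ratio = 0.32530.
Reduction = 0.73494 − 0.32530 = 0.410.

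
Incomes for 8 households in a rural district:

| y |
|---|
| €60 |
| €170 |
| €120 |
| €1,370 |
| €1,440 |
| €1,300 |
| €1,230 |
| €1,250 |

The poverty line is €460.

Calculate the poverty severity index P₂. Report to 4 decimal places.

Poor units: €60, €120, €170 (q = 3 of N = 8).
Shortfall ratios: (460−60)/460 = 0.8696; (460−120)/460 = 0.7391; (460−170)/460 = 0.6304.
Squared: 0.7561; 0.5463; 0.3974.
Sum = 1.699905; P₂ = 1.699905 / 8 = 0.2125.

0.2125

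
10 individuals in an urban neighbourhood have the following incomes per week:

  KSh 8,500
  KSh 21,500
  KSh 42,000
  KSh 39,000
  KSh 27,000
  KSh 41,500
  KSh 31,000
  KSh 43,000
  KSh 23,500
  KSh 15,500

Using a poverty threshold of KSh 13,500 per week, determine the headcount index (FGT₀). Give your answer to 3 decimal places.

1 of the 10 individuals have income below KSh 13,500.
H = 1/10 = 0.100.

0.100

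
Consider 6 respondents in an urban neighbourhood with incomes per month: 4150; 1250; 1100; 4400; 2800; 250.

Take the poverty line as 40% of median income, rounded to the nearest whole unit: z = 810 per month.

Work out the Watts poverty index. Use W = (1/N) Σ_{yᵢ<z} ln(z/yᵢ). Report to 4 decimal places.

Poor units: 250 (q = 1 of N = 6).
ln(z/y) terms: ln(810/250) = 1.1756.
W = 1.175573 / 6 = 0.1959.

0.1959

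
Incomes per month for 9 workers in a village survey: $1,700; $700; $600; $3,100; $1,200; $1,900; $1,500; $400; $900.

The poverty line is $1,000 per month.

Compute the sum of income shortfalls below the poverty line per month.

$1,400

Poor units: $400, $600, $700, $900 (q = 4 of N = 9).
Individual gaps: 1000−400 = 600; 1000−600 = 400; 1000−700 = 300; 1000−900 = 100.
Aggregate gap = $1,400.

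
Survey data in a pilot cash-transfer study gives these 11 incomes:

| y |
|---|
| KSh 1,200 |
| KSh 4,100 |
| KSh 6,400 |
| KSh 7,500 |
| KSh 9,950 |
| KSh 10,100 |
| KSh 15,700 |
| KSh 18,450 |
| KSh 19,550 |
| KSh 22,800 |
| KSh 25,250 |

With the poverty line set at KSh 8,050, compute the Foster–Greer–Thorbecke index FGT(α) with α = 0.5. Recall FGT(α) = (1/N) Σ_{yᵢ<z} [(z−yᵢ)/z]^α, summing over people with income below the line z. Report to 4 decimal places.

Incomes under z: KSh 1,200, KSh 4,100, KSh 6,400, KSh 7,500 (q = 4 of N = 11).
Gap ratios (z−y)/z: (8050−1200)/8050 = 0.8509; (8050−4100)/8050 = 0.4907; (8050−6400)/8050 = 0.2050; (8050−7500)/8050 = 0.0683.
Raised to α = 0.5: 0.92246; 0.70049; 0.45273; 0.26139.
Sum = 2.337069; FGT(0.5) = 2.337069 / 11 = 0.2125.

0.2125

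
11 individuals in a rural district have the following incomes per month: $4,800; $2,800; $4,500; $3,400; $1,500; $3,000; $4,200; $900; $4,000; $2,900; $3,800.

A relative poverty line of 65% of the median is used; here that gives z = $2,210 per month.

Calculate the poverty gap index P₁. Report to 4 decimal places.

0.0831

Incomes under z: $900, $1,500 (q = 2 of N = 11).
Gap ratios (z−y)/z: (2210−900)/2210 = 0.5928; (2210−1500)/2210 = 0.3213.
Sum of shortfalls = 0.914027; P₁ averages over all N: 0.914027 / 11 = 0.0831.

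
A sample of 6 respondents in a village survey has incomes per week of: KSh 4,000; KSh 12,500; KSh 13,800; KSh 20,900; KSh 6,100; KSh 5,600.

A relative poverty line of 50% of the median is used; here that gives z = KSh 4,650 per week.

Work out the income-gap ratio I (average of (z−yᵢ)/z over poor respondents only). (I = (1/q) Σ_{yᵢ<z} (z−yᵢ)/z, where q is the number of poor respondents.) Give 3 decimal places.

0.140

Poor units: KSh 4,000 (q = 1 of N = 6).
Shortfall ratios (z−y)/z: 0.1398; sum = 0.139785.
I averages over the q = 1 poor units only: 0.139785 / 1 = 0.140.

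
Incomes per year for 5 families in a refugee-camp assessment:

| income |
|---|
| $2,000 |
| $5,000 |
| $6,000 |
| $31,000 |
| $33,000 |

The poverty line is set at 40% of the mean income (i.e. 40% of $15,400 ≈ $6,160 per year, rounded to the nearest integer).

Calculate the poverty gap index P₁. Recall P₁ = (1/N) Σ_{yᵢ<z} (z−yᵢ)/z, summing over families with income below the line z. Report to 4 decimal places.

0.1779

Incomes under z: $2,000, $5,000, $6,000 (q = 3 of N = 5).
Relative gaps: (6160−2000)/6160 = 0.6753; (6160−5000)/6160 = 0.1883; (6160−6000)/6160 = 0.0260.
Sum of shortfalls = 0.889610; P₁ averages over all N: 0.889610 / 5 = 0.1779.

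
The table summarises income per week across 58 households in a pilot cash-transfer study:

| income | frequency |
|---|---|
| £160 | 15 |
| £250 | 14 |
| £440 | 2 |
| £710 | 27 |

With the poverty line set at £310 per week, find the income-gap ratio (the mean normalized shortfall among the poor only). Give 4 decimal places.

0.3437

Incomes under z: 15×£160, 14×£250 (q = 29 of N = 58).
Relative gaps: 0.4839 (×15), 0.1935 (×14); sum = 9.967742.
The income-gap ratio divides by q (the poor only): 9.967742 / 29 = 0.3437.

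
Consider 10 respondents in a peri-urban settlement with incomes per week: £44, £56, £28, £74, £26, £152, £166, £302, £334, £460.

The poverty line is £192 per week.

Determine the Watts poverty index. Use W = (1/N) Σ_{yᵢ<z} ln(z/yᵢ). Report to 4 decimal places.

0.7963

Below the line: £26, £28, £44, £56, £74, £152, £166 (q = 7 of N = 10).
Log shortfalls: ln(192/26) = 1.9994; ln(192/28) = 1.9253; ln(192/44) = 1.4733; ln(192/56) = 1.2321; ln(192/74) = 0.9534; ln(192/152) = 0.2336; ln(192/166) = 0.1455.
W = 7.962692 / 10 = 0.7963.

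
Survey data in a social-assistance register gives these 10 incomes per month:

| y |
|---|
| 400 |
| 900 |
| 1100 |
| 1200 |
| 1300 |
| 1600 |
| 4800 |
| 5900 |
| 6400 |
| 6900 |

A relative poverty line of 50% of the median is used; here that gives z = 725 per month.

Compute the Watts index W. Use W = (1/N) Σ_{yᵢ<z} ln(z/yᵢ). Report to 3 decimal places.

0.059

Poor units: 400 (q = 1 of N = 10).
ln(z/y) terms: ln(725/400) = 0.5947.
W = 0.594707 / 10 = 0.059.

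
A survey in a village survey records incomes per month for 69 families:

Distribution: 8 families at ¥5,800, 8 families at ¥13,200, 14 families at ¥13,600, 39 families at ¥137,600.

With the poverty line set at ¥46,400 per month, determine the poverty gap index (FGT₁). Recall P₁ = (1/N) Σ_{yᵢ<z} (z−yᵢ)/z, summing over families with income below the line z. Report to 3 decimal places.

0.328

Below the line: 8×¥5,800, 8×¥13,200, 14×¥13,600 (q = 30 of N = 69).
Relative gaps: (46400−5800)/46400 = 0.8750 (×8); (46400−13200)/46400 = 0.7155 (×8); (46400−13600)/46400 = 0.7069 (×14).
Σ = 22.620690. Dividing by the full population N = 69 gives P₁ = 0.328.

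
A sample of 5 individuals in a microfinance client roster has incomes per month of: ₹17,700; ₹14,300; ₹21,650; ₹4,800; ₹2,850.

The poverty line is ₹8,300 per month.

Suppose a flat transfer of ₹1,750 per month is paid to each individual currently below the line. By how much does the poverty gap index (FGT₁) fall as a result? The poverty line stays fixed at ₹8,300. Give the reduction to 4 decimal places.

Before: below the line — ₹2,850, ₹4,800; poverty gap index (FGT₁) = 0.215663.
After the ₹1,750 transfer: below the line — ₹4,600, ₹6,550; poverty gap index (FGT₁) = 0.131325.
Reduction = 0.215663 − 0.131325 = 0.0843.

0.0843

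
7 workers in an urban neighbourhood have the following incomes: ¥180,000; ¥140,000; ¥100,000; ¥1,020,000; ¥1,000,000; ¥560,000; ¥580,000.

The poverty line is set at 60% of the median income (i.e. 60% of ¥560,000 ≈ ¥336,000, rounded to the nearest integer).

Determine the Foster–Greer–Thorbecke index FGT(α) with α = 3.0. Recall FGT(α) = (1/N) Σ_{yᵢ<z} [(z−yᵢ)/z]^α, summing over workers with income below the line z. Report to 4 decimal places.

0.0922

Incomes under z: ¥100,000, ¥140,000, ¥180,000 (q = 3 of N = 7).
Relative gaps: (336000−100000)/336000 = 0.7024; (336000−140000)/336000 = 0.5833; (336000−180000)/336000 = 0.4643.
Raised to α = 3.0: 0.34651; 0.19850; 0.10008.
Sum = 0.645089; FGT(3.0) = 0.645089 / 7 = 0.0922.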